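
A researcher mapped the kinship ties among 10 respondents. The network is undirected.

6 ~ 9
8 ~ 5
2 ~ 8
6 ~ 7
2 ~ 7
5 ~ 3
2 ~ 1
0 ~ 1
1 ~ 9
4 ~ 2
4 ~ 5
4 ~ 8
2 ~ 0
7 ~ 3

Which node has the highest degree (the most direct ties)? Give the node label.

Degrees — 0:2, 1:3, 2:5, 3:2, 4:3, 5:3, 6:2, 7:3, 8:3, 9:2.
The maximum is 5, attained only by 2.

2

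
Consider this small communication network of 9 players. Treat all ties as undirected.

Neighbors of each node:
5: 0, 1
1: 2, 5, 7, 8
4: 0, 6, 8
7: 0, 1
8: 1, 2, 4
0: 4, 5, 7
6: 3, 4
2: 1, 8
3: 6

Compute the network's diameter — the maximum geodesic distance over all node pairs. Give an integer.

4

Eccentricity of each node (its greatest distance to any other): 0:3, 1:4, 2:4, 3:4, 4:2, 5:4, 6:3, 7:4, 8:3.
The maximum eccentricity is 4, realized for instance by the pair 1–3 via 1 – 8 – 4 – 6 – 3. So the diameter is 4.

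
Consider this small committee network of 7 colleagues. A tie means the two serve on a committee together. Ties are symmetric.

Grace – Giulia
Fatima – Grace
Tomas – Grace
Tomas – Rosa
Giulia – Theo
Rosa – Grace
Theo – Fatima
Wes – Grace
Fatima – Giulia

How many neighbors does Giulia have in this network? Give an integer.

3

Giulia is directly tied to Fatima, Grace, and Theo. That is 3 neighbors, so the degree of Giulia is 3.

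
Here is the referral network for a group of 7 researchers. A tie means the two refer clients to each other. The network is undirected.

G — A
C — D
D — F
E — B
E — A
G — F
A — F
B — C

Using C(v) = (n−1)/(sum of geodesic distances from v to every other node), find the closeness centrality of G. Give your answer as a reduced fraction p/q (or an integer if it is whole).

1/2

Distances from G: A:1, B:3, C:3, D:2, E:2, F:1. Sum = 12.
n = 7, so closeness = 6/12 = 1/2.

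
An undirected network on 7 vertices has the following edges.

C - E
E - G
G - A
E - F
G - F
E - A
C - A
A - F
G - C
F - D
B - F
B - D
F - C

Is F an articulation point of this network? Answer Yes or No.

Yes

Removing F leaves {A, C, E, and G} with no path to {B and D}, so the network splits into 2 components. F is a cut vertex.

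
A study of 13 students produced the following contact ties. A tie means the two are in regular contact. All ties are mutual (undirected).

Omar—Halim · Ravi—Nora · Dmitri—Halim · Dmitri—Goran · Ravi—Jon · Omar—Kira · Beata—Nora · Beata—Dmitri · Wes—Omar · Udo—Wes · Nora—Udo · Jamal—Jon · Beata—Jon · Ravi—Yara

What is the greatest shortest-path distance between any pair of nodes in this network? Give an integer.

Eccentricity of each node (its greatest distance to any other): Beata:4, Dmitri:4, Goran:5, Halim:5, Jamal:6, Jon:5, Kira:6, Nora:4, Omar:5, Ravi:5, Udo:4, Wes:5, Yara:6.
The maximum eccentricity is 6, realized for instance by the pair Yara–Kira via Yara – Ravi – Nora – Udo – Wes – Omar – Kira. So the diameter is 6.

6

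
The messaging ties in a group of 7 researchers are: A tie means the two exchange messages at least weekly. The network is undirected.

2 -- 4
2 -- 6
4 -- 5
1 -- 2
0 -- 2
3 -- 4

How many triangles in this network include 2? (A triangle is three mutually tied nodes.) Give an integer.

0

2's neighbors are 0, 1, 4, and 6, but none of them are tied to each other, so no triangle contains 2.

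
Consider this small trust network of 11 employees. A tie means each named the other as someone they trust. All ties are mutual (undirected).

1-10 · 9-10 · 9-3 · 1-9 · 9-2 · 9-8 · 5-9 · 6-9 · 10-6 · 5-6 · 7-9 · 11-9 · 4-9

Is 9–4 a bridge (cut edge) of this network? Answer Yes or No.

Yes

Without the 9–4 edge there is no alternate route between 9 and 4, so the network disconnects. It is a bridge.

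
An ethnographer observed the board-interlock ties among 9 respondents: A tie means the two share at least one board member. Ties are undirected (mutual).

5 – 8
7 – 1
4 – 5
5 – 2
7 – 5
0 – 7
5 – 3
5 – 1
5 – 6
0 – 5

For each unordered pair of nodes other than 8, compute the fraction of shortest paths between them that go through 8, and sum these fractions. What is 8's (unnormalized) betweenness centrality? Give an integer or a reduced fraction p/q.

0

No shortest path between any pair of other nodes passes through 8.
Summing the contributions gives betweenness(8) = 0.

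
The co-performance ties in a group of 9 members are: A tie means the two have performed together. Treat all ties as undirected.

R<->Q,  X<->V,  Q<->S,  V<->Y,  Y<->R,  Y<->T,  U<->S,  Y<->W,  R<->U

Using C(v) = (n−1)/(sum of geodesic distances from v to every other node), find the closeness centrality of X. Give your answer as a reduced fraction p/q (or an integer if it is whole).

Distances from X: Q:4, R:3, S:5, T:3, U:4, V:1, W:3, Y:2. Sum = 25.
n = 9, so closeness = 8/25.

8/25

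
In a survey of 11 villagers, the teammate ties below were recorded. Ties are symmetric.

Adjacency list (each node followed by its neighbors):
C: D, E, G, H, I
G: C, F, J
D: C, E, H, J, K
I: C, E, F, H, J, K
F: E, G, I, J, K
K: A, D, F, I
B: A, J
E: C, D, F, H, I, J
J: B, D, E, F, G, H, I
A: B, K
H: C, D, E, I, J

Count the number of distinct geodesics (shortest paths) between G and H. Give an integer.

2

The shortest distance is 2. The length-2 paths are: G–J–H; G–C–H.
That gives 2 distinct shortest paths.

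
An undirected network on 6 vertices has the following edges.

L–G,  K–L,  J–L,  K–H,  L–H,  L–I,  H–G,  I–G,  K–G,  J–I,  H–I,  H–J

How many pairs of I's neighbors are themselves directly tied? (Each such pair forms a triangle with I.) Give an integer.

I's neighbors: G, H, J, and L.
Neighbor pairs that are themselves tied: I–G–H; I–G–L; I–H–J; I–H–L; I–J–L. Each forms one triangle with I, for 5 in total.

5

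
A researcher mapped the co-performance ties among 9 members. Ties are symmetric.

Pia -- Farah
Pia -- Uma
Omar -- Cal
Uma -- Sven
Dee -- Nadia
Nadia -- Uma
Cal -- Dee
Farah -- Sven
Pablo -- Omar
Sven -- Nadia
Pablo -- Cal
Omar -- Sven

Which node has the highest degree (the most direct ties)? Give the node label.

Degrees — Cal:3, Dee:2, Farah:2, Nadia:3, Omar:3, Pablo:2, Pia:2, Sven:4, Uma:3.
The maximum is 4, attained only by Sven.

Sven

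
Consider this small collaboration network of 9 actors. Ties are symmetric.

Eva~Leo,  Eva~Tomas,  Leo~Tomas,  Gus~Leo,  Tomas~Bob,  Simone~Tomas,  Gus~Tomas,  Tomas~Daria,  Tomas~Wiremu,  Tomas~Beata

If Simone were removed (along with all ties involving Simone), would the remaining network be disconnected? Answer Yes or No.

Even without Simone, every remaining node can still reach every other (the residual graph is connected), so Simone is not a cut vertex.

No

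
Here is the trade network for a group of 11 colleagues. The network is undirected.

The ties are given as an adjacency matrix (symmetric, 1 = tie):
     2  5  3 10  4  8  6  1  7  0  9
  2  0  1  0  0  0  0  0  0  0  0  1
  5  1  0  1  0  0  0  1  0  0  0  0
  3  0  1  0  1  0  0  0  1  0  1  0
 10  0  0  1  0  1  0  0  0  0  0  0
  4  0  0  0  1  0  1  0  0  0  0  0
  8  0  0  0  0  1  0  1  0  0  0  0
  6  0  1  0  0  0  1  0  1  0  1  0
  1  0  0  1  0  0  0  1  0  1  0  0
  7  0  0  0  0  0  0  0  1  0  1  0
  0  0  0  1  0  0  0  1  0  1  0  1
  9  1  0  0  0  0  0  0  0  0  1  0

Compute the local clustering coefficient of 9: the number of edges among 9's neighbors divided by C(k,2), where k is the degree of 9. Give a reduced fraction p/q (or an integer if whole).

9's neighbors: 0 and 2 (k = 2).
Possible neighbor pairs: C(2,2) = 1. Edges among them: none → e = 0.
Clustering(9) = 0/1.

0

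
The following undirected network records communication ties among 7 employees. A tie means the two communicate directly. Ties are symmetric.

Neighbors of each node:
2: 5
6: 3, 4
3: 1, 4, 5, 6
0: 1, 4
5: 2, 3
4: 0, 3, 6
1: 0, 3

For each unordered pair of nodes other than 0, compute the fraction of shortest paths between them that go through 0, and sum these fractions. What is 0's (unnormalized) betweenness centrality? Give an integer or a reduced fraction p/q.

Pairs whose geodesics pass through 0 — 1–4: 1/2.
All other pairs contribute 0.
Summing the contributions gives betweenness(0) = 1/2.

1/2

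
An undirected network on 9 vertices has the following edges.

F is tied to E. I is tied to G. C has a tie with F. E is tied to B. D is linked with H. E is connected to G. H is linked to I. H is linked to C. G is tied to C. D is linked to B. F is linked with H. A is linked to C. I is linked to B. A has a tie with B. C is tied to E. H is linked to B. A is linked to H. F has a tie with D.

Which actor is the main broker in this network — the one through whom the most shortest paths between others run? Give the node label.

Unnormalized betweenness of each node: A:1/3, B:11/3, C:11/3, D:1/3, E:2, F:5/3, G:1, H:5, I:4/3.
H has the largest value, 5, making it the main broker — the node through which the most shortest paths run.

H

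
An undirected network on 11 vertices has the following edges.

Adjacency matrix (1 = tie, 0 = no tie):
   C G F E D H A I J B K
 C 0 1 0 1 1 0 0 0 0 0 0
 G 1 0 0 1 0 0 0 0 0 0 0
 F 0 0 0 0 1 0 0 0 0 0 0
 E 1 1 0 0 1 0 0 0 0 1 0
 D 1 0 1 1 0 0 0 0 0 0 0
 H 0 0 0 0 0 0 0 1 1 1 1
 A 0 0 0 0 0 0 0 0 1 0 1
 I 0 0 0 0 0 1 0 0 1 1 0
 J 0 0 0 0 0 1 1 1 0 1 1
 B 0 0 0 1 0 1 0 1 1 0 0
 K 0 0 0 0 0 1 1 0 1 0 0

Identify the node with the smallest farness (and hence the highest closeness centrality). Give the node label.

B

Farness (sum of distances to all others) for each node — A:28, B:17, C:24, D:24, E:18, F:33, G:26, H:21, I:22, J:20, K:27.
The smallest farness is 17, for B, so B has the highest closeness.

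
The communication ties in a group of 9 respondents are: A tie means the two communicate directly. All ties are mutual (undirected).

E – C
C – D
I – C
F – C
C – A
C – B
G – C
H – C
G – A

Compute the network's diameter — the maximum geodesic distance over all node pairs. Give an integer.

Eccentricity of each node (its greatest distance to any other): A:2, B:2, C:1, D:2, E:2, F:2, G:2, H:2, I:2.
The maximum eccentricity is 2, realized for instance by the pair B–E via B – C – E. So the diameter is 2.

2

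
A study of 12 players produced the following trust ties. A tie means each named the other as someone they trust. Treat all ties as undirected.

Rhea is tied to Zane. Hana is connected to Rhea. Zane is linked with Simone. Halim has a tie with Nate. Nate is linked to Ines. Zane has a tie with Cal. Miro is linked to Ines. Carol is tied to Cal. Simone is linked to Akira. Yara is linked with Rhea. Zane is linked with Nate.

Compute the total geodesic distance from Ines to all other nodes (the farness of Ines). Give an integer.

Distances from Ines: Akira:4, Cal:3, Carol:4, Halim:2, Hana:4, Miro:1, Nate:1, Rhea:3, Simone:3, Yara:4, Zane:2.
Sum = 4 + 3 + 4 + 2 + 4 + 1 + 1 + 3 + 3 + 4 + 2 = 31.

31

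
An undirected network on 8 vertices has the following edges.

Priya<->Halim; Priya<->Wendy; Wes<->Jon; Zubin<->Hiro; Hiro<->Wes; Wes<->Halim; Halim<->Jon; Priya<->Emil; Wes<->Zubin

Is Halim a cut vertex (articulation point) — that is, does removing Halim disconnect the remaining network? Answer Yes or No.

Yes

Removing Halim leaves {Emil, Priya, and Wendy} with no path to {Hiro, Jon, Wes, and Zubin}, so the network splits into 2 components. Halim is a cut vertex.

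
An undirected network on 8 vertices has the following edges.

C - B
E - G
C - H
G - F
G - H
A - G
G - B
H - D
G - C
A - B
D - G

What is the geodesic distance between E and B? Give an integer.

One shortest route is E – G – B, which uses 2 edges, and E and B are not directly tied, so nothing shorter exists. So d(E,B) = 2.

2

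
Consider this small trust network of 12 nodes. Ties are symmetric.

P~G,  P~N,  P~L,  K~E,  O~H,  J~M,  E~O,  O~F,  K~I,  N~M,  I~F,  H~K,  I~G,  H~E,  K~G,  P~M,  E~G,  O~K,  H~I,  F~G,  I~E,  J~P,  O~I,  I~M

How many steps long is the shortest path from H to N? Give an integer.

3

One shortest route is H – I – M – N, which uses 3 edges, and at distance 2 from H we only reach {F, G, M}, which does not include N. So d(H,N) = 3.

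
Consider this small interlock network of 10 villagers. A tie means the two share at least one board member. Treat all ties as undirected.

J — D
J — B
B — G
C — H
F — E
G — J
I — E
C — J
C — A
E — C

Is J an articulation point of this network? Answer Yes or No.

Yes

Removing J leaves {B and G} with no path to {D}, so the network splits into 3 components. J is a cut vertex.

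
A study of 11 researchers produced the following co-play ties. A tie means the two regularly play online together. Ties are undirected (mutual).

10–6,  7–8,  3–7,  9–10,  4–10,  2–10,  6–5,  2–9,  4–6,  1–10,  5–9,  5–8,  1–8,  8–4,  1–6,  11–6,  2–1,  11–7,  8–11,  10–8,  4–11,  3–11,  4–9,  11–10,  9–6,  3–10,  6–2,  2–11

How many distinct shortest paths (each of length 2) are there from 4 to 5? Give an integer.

The shortest distance is 2. The length-2 paths are: 4–6–5; 4–8–5; 4–9–5.
That gives 3 distinct shortest paths.

3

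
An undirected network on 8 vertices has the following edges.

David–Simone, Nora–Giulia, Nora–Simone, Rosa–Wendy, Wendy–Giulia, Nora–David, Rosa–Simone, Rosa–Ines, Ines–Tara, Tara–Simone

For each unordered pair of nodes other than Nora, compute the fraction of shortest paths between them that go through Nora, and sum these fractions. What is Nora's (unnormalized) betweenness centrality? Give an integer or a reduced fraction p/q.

Pairs whose geodesics pass through Nora — Tara–Giulia: 1; Simone–Giulia: 1; David–Giulia: 1; David–Wendy: 1/2.
All other pairs contribute 0.
Summing the contributions gives betweenness(Nora) = 7/2.

7/2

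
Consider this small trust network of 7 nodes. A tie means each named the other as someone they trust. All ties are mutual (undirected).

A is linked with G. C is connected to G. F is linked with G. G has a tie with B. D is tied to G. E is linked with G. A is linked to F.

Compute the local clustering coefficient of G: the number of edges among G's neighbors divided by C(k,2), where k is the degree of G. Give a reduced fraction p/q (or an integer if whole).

1/15

G's neighbors: A, B, C, D, E, and F (k = 6).
Possible neighbor pairs: C(6,2) = 15. Edges among them: A–F → e = 1.
Clustering(G) = 1/15.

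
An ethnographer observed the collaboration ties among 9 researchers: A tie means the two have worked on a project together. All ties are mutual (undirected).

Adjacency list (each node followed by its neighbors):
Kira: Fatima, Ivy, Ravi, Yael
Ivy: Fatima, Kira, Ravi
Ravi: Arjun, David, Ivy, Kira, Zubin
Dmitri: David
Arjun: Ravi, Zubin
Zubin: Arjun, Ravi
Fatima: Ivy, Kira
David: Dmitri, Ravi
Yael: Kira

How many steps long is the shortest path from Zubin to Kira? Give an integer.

2

One shortest route is Zubin – Ravi – Kira, which uses 2 edges, and Zubin and Kira are not directly tied, so nothing shorter exists. So d(Zubin,Kira) = 2.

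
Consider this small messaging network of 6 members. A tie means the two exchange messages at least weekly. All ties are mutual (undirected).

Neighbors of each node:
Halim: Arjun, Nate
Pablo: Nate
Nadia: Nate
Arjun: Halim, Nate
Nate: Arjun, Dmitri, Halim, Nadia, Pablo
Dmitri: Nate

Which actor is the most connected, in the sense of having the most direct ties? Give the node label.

Nate

Degrees — Arjun:2, Dmitri:1, Halim:2, Nadia:1, Nate:5, Pablo:1.
The maximum is 5, attained only by Nate.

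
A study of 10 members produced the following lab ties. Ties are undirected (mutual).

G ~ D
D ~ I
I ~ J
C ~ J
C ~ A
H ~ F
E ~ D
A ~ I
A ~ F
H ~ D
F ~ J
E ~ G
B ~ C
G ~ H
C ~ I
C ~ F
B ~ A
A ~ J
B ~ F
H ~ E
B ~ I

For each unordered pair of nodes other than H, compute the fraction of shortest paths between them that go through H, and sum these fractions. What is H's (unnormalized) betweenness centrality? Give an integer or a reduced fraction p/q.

Pairs whose geodesics pass through H — J–G: 1/2; J–E: 1/2; B–G: 1/2; B–E: 1/2; A–G: 1/2; A–E: 1/2; C–G: 1/2; C–E: 1/2; F–G: 1; F–E: 1; F–D: 1.
All other pairs contribute 0.
Summing the contributions gives betweenness(H) = 7.

7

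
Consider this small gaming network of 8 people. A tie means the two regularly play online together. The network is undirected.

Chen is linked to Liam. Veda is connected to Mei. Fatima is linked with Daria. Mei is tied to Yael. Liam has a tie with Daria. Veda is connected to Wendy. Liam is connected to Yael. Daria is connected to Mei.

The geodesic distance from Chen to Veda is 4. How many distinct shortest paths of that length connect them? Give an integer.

The shortest distance is 4. The length-4 paths are: Chen–Liam–Daria–Mei–Veda; Chen–Liam–Yael–Mei–Veda.
That gives 2 distinct shortest paths.

2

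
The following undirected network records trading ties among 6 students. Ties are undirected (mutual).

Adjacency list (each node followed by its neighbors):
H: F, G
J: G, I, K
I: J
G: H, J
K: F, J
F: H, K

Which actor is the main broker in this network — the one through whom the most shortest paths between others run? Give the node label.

Unnormalized betweenness of each node: F:1, G:2, H:1, I:0, J:5, K:2.
J has the largest value, 5, making it the main broker — the node through which the most shortest paths run.

J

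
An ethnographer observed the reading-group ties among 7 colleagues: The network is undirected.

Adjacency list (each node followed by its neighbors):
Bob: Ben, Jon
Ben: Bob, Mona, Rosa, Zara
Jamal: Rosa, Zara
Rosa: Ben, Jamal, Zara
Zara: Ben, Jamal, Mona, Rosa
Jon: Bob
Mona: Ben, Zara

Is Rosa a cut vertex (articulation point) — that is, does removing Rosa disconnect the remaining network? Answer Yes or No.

No

Even without Rosa, every remaining node can still reach every other (the residual graph is connected), so Rosa is not a cut vertex.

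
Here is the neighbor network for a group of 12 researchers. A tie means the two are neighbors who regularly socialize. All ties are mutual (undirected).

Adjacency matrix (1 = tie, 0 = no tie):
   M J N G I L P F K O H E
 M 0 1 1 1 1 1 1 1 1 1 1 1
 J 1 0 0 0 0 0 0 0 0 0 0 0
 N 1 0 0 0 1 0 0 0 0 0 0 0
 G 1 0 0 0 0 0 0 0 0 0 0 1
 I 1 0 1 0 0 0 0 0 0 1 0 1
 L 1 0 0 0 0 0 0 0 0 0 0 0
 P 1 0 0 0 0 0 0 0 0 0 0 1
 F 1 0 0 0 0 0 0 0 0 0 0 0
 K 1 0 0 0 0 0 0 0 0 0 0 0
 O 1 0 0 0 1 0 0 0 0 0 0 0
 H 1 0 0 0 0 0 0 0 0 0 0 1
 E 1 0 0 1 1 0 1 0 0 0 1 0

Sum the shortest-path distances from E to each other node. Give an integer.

17

Distances from E: F:2, G:1, H:1, I:1, J:2, K:2, L:2, M:1, N:2, O:2, P:1.
Sum = 2 + 1 + 1 + 1 + 2 + 2 + 2 + 1 + 2 + 2 + 1 = 17.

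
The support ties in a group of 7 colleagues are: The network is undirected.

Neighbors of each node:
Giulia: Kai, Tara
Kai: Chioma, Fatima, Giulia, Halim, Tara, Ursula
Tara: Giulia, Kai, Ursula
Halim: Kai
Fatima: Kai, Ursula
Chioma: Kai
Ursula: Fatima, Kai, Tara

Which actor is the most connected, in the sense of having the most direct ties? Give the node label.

Kai

Degrees — Chioma:1, Fatima:2, Giulia:2, Halim:1, Kai:6, Tara:3, Ursula:3.
The maximum is 6, attained only by Kai.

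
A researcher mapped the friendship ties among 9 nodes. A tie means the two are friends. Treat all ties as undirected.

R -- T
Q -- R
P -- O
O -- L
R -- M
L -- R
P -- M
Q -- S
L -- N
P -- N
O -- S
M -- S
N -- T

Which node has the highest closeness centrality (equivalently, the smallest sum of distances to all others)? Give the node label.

Farness (sum of distances to all others) for each node — L:13, M:13, N:15, O:14, P:14, Q:16, R:12, S:15, T:16.
The smallest farness is 12, for R, so R has the highest closeness.

R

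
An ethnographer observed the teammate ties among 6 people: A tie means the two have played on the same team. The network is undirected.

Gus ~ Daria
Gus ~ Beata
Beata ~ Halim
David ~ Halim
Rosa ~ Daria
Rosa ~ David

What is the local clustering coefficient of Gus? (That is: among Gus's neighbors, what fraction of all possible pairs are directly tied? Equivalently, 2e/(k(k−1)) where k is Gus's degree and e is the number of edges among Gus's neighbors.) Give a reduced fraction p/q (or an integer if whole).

Gus's neighbors: Beata and Daria (k = 2).
Possible neighbor pairs: C(2,2) = 1. Edges among them: none → e = 0.
Clustering(Gus) = 0/1.

0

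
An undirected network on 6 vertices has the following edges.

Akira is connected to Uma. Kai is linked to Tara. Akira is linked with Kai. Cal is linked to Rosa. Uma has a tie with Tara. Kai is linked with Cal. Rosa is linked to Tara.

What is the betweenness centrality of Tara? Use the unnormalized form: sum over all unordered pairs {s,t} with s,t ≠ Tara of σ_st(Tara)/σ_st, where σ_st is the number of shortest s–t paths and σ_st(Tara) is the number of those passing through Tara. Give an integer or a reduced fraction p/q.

Pairs whose geodesics pass through Tara — Uma–Kai: 1/2; Uma–Cal: 2/3; Uma–Rosa: 1; Akira–Rosa: 2/3; Kai–Rosa: 1/2.
All other pairs contribute 0.
Summing the contributions gives betweenness(Tara) = 10/3.

10/3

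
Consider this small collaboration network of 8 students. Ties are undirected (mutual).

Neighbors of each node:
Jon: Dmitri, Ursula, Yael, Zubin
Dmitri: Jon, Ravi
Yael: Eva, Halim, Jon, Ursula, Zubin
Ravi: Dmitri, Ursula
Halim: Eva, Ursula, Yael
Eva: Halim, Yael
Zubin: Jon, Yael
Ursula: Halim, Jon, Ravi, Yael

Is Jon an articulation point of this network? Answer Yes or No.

No

Even without Jon, every remaining node can still reach every other (the residual graph is connected), so Jon is not a cut vertex.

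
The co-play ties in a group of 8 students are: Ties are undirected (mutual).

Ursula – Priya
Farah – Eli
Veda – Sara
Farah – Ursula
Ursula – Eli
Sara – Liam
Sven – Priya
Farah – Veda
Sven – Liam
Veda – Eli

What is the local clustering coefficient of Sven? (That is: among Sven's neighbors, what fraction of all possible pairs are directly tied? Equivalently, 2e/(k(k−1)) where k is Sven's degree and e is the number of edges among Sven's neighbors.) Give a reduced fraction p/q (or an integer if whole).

0

Sven's neighbors: Liam and Priya (k = 2).
Possible neighbor pairs: C(2,2) = 1. Edges among them: none → e = 0.
Clustering(Sven) = 0/1.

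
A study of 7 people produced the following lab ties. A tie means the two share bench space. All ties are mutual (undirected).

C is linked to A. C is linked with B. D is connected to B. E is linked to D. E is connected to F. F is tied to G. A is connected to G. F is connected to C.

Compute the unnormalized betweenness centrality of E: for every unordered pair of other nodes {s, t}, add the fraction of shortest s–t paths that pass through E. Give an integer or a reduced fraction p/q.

2

Pairs whose geodesics pass through E — G–D: 1; F–D: 1.
All other pairs contribute 0.
Summing the contributions gives betweenness(E) = 2.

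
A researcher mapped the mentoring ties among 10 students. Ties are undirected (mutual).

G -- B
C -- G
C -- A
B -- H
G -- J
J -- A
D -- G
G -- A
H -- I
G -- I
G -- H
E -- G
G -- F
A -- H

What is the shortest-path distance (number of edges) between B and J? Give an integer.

2

One shortest route is B – G – J, which uses 2 edges, and B and J are not directly tied, so nothing shorter exists. So d(B,J) = 2.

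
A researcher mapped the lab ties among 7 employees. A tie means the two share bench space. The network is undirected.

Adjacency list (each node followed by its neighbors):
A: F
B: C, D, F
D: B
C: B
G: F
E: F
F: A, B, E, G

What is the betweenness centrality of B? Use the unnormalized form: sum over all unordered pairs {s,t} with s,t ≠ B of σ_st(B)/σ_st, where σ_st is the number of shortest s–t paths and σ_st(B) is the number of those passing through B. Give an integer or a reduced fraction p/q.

Pairs whose geodesics pass through B — F–D: 1; F–C: 1; D–G: 1; D–C: 1; D–E: 1; D–A: 1; G–C: 1; C–E: 1; C–A: 1.
All other pairs contribute 0.
Summing the contributions gives betweenness(B) = 9.

9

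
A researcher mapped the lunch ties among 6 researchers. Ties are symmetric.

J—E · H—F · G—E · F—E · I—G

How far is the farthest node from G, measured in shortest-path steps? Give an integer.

Distances from G: E:1, F:2, H:3, I:1, J:2.
The largest is 3 (to H), so the eccentricity of G is 3.

3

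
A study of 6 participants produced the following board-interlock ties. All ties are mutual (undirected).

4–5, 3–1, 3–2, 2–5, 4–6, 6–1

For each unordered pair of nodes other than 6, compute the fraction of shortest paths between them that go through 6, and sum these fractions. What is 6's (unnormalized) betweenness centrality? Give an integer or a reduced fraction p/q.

Pairs whose geodesics pass through 6 — 4–3: 1/2; 4–1: 1; 5–1: 1/2.
All other pairs contribute 0.
Summing the contributions gives betweenness(6) = 2.

2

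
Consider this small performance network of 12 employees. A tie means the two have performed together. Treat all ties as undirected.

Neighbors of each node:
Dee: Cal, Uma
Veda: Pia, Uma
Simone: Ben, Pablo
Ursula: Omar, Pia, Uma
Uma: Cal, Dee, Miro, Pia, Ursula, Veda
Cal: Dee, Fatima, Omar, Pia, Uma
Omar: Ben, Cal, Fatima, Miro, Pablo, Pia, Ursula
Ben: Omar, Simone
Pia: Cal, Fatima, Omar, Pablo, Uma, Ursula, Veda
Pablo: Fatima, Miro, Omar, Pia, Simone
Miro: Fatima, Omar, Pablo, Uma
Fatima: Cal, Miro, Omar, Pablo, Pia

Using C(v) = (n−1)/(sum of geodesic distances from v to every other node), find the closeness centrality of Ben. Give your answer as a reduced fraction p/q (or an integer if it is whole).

11/23

Distances from Ben: Cal:2, Dee:3, Fatima:2, Miro:2, Omar:1, Pablo:2, Pia:2, Simone:1, Uma:3, Ursula:2, Veda:3. Sum = 23.
n = 12, so closeness = 11/23.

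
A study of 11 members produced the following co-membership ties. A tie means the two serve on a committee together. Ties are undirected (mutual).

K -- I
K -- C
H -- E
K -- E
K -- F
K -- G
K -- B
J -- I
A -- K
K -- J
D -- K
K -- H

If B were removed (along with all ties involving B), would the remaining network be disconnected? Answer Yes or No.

No

Even without B, every remaining node can still reach every other (the residual graph is connected), so B is not a cut vertex.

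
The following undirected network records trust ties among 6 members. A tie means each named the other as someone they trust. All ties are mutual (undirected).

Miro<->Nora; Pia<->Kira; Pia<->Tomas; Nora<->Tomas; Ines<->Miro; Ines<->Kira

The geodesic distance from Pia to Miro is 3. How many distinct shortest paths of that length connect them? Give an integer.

2

The shortest distance is 3. The length-3 paths are: Pia–Kira–Ines–Miro; Pia–Tomas–Nora–Miro.
That gives 2 distinct shortest paths.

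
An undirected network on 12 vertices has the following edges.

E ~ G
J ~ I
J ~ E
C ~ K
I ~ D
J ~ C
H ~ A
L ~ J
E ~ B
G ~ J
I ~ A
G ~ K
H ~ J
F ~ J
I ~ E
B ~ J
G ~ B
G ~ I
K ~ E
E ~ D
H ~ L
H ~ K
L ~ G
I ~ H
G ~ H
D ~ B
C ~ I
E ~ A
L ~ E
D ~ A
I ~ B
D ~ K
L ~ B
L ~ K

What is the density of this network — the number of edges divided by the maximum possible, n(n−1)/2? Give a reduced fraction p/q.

There are 34 edges and 12 nodes, so the maximum possible is C(12,2) = 66.
Density = 34/66 = 17/33.

17/33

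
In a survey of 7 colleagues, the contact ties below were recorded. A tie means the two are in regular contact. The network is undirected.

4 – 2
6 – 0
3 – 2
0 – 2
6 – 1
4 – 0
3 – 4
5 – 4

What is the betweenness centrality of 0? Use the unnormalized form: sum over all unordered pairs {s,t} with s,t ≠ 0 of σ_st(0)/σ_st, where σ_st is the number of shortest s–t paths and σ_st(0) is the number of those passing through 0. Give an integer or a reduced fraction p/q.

8

Pairs whose geodesics pass through 0 — 2–6: 1; 2–1: 1; 5–6: 1; 5–1: 1; 3–6: 2/2; 3–1: 2/2; 4–6: 1; 4–1: 1.
All other pairs contribute 0.
Summing the contributions gives betweenness(0) = 8.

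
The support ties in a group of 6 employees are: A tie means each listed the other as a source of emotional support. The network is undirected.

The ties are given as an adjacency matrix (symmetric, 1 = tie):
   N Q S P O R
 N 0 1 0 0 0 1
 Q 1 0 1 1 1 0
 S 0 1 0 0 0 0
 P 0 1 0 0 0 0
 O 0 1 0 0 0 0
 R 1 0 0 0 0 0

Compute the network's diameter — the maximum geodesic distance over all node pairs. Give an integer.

Eccentricity of each node (its greatest distance to any other): N:2, O:3, P:3, Q:2, R:3, S:3.
The maximum eccentricity is 3, realized for instance by the pair S–R via S – Q – N – R. So the diameter is 3.

3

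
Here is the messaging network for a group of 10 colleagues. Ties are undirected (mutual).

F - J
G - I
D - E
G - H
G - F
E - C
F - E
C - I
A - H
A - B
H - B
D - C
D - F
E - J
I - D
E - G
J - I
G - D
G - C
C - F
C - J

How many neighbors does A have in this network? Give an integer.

A is directly tied to B and H. That is 2 neighbors, so the degree of A is 2.

2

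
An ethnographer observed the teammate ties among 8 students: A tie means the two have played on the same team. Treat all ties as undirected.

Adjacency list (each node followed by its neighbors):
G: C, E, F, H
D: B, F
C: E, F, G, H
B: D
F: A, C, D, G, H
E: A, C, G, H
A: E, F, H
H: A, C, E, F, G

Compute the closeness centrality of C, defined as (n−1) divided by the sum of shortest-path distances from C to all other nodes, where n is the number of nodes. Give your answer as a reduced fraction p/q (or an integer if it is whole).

Distances from C: A:2, B:3, D:2, E:1, F:1, G:1, H:1. Sum = 11.
n = 8, so closeness = 7/11.

7/11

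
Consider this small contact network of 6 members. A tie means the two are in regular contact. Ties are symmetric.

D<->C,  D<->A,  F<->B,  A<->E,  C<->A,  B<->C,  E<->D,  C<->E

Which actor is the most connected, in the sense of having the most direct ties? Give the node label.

C

Degrees — A:3, B:2, C:4, D:3, E:3, F:1.
The maximum is 4, attained only by C.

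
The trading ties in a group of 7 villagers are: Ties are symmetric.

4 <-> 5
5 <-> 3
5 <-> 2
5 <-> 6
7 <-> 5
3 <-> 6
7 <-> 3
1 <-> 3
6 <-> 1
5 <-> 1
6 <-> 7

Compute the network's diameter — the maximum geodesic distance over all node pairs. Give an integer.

2

Eccentricity of each node (its greatest distance to any other): 1:2, 2:2, 3:2, 4:2, 5:1, 6:2, 7:2.
The maximum eccentricity is 2, realized for instance by the pair 4–2 via 4 – 5 – 2. So the diameter is 2.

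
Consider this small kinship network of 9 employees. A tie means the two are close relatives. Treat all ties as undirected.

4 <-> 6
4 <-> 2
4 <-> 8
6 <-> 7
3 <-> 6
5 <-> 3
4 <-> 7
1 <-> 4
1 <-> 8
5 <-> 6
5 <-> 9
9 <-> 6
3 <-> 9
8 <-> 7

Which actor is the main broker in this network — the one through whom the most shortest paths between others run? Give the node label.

6

Unnormalized betweenness of each node: 1:0, 2:0, 3:0, 4:27/2, 5:0, 6:15, 7:2, 8:1/2, 9:0.
6 has the largest value, 15, making it the main broker — the node through which the most shortest paths run.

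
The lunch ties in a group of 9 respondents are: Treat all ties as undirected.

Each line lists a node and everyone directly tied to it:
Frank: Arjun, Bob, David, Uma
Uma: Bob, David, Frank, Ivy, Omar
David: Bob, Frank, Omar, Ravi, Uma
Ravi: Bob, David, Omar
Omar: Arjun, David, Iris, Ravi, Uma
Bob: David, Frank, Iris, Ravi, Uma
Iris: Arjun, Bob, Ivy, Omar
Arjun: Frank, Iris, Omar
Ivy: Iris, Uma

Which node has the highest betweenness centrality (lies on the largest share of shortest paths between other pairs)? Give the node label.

Unnormalized betweenness of each node: Arjun:5/6, Bob:46/15, David:97/60, Frank:3/2, Iris:63/20, Ivy:1/3, Omar:61/15, Ravi:1/4, Uma:251/60.
Uma has the largest value, 251/60, making it the main broker — the node through which the most shortest paths run.

Uma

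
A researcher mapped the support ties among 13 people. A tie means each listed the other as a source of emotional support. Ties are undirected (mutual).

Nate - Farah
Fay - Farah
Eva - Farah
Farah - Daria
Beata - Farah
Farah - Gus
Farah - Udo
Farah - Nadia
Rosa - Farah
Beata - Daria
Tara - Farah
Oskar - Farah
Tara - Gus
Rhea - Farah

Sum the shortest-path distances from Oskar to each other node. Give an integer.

23

Distances from Oskar: Beata:2, Daria:2, Eva:2, Farah:1, Fay:2, Gus:2, Nadia:2, Nate:2, Rhea:2, Rosa:2, Tara:2, Udo:2.
Sum = 2 + 2 + 2 + 1 + 2 + 2 + 2 + 2 + 2 + 2 + 2 + 2 = 23.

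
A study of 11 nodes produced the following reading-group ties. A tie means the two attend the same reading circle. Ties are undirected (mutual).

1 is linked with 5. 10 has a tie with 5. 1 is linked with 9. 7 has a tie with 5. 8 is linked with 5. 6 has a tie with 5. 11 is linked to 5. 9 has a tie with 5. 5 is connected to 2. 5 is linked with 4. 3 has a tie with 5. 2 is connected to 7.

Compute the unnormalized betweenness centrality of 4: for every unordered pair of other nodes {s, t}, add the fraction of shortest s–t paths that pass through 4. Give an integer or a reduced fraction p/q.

No shortest path between any pair of other nodes passes through 4.
Summing the contributions gives betweenness(4) = 0.

0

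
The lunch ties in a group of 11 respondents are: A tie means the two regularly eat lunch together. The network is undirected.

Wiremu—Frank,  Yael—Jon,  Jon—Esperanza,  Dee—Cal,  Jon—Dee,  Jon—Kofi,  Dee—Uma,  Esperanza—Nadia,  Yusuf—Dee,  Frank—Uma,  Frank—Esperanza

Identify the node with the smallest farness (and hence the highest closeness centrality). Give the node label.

Jon

Farness (sum of distances to all others) for each node — Cal:27, Dee:18, Esperanza:19, Frank:21, Jon:17, Kofi:26, Nadia:28, Uma:21, Wiremu:30, Yael:26, Yusuf:27.
The smallest farness is 17, for Jon, so Jon has the highest closeness.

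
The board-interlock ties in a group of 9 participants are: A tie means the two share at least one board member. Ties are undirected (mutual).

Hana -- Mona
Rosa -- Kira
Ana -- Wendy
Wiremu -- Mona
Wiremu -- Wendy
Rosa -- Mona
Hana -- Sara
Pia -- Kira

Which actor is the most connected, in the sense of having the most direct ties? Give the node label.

Degrees — Ana:1, Hana:2, Kira:2, Mona:3, Pia:1, Rosa:2, Sara:1, Wendy:2, Wiremu:2.
The maximum is 3, attained only by Mona.

Mona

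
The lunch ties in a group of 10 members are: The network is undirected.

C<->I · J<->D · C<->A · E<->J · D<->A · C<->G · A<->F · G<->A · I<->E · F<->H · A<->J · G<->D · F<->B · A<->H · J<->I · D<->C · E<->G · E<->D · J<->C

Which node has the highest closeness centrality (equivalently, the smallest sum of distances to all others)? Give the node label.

A

Farness (sum of distances to all others) for each node — A:12, B:25, C:14, D:14, E:18, F:17, G:15, H:18, I:19, J:14.
The smallest farness is 12, for A, so A has the highest closeness.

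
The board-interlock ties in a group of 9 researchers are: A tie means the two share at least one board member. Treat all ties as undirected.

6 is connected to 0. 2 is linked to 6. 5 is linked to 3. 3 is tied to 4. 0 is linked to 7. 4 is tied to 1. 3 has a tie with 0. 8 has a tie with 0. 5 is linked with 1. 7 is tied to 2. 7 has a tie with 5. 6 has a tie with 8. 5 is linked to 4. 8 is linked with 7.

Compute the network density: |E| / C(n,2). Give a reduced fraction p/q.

7/18

There are 14 edges and 9 nodes, so the maximum possible is C(9,2) = 36.
Density = 14/36 = 7/18.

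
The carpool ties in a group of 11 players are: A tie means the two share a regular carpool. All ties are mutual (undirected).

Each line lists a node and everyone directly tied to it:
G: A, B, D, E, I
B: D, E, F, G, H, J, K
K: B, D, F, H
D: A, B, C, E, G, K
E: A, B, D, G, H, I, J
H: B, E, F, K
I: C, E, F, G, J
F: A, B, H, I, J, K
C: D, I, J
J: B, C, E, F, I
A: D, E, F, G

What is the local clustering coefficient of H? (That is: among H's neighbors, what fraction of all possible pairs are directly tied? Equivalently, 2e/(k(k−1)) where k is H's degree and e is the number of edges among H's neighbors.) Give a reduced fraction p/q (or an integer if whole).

H's neighbors: B, E, F, and K (k = 4).
Possible neighbor pairs: C(4,2) = 6. Edges among them: B–E, B–F, B–K, F–K → e = 4.
Clustering(H) = 4/6 = 2/3.

2/3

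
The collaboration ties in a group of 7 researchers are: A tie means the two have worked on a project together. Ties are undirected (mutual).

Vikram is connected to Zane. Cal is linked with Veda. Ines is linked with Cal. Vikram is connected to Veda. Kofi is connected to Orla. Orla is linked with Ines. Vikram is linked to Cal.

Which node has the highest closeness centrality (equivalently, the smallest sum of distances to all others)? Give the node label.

Farness (sum of distances to all others) for each node — Cal:10, Ines:11, Kofi:19, Orla:14, Veda:13, Vikram:12, Zane:17.
The smallest farness is 10, for Cal, so Cal has the highest closeness.

Cal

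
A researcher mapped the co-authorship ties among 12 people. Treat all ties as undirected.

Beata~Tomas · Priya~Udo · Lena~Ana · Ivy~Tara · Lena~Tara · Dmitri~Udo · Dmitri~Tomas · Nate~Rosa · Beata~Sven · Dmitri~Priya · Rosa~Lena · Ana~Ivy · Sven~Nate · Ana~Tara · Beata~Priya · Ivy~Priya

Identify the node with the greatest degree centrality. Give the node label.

Degrees — Ana:3, Beata:3, Dmitri:3, Ivy:3, Lena:3, Nate:2, Priya:4, Rosa:2, Sven:2, Tara:3, Tomas:2, Udo:2.
The maximum is 4, attained only by Priya.

Priya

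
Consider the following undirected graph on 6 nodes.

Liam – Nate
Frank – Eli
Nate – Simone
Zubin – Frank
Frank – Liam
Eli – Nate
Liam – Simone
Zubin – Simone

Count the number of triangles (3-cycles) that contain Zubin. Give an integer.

0

Zubin's neighbors are Frank and Simone, but none of them are tied to each other, so no triangle contains Zubin.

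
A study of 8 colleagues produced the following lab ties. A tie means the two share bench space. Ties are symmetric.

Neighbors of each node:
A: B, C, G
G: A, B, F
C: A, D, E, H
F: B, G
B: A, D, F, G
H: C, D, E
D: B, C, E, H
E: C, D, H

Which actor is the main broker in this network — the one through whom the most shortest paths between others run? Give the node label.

Unnormalized betweenness of each node: A:19/6, B:20/3, C:7/2, D:35/6, E:0, F:0, G:5/6, H:0.
B has the largest value, 20/3, making it the main broker — the node through which the most shortest paths run.

B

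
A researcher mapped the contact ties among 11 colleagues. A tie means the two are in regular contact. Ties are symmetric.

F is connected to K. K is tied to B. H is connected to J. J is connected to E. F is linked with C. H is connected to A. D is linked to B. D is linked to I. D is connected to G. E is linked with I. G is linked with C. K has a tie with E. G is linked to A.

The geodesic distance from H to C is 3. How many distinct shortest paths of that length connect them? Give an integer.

1

The shortest distance is 3, and the only length-3 path is H–A–G–C. So there is exactly 1 shortest path.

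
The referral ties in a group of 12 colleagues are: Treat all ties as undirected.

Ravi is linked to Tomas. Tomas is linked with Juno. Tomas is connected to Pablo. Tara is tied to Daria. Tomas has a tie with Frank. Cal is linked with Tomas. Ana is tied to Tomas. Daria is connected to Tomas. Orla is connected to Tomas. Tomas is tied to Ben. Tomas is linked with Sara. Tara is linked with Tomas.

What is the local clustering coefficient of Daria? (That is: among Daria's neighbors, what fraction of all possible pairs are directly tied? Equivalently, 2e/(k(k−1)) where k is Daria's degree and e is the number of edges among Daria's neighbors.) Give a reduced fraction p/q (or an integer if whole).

Daria's neighbors: Tara and Tomas (k = 2).
Possible neighbor pairs: C(2,2) = 1. Edges among them: Tara–Tomas → e = 1.
Clustering(Daria) = 1/1.

1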